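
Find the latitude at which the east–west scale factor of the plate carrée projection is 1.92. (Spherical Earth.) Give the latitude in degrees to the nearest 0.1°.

58.6°

Plate carrée: h = 1, k = sec φ along parallels.
sec φ = 1.92  ⇒  cos φ = 0.5208  ⇒  φ ≈ 58.6°.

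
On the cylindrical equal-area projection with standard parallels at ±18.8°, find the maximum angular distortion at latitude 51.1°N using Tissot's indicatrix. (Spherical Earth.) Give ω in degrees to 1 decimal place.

45.8°

For cylindrical equal-area with standard parallel φ₀, h = cos φ / cos φ₀ and k = cos φ₀ / cos φ, so h·k = 1.
At 51.1°: h = 0.6634, k = 1.507; principal scales a = 1.507, b = 0.6634.
sin(ω/2) = (a − b)/(a + b) = 0.8441/2.171 = 0.3889, so ω = 2 arcsin(0.3889) ≈ 45.8°.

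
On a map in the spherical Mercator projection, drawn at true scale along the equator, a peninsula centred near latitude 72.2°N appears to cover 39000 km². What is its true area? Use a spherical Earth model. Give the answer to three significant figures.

The Mercator projection is conformal; its linear scale factor is the same in every direction and equals sec φ = 1/cos φ.
Areal scale = k² = sec²φ = 1/cos²(72.2°) = 1/0.3057² = 10.70.
True area = apparent / (areal scale) = 39000 / 10.70 ≈ 3640 km².

3640 km²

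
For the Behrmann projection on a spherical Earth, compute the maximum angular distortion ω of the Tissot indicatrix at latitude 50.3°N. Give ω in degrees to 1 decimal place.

34.4°

The Behrmann projection is cylindrical equal-area with φ₀ = 30°. For cylindrical equal-area with standard parallel φ₀, h = cos φ / cos φ₀ and k = cos φ₀ / cos φ, so h·k = 1.
At 50.3°: h = 0.7376, k = 1.356; principal scales a = 1.356, b = 0.7376.
sin(ω/2) = (a − b)/(a + b) = 0.6182/2.093 = 0.2953, so ω = 2 arcsin(0.2953) ≈ 34.4°.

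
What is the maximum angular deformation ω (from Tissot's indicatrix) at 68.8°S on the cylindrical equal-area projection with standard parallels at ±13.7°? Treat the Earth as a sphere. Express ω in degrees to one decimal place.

Cylindrical equal-area (φ₀ = 13.7°): h = cos φ / cos 13.7° along meridians, k = cos 13.7° / cos φ along parallels; h·k = 1.
At 68.8°: h = 0.3722, k = 2.687; principal scales a = 2.687, b = 0.3722.
sin(ω/2) = (a − b)/(a + b) = 2.314/3.059 = 0.7566, so ω = 2 arcsin(0.7566) ≈ 98.3°.

98.3°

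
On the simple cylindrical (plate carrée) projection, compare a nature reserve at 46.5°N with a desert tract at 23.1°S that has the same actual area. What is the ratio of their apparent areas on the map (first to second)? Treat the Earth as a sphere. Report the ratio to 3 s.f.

1.34

For the equirectangular projection with φ₀ = 0 (plate carrée), h = 1 along meridians and k = sec φ along parallels.
Areal scale at 46.5°: h·k = 1.000 × 1.453 = 1.453.
Areal scale at 23.1°: h·k = 1.000 × 1.087 = 1.087.
Ratio = 1.453/1.087 ≈ 1.34.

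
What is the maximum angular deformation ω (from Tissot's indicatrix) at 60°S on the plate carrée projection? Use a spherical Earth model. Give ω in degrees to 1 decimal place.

Plate carrée maps x = Rλ, y = Rφ. The meridian scale is h = 1 and the parallel scale is k = 1/cos φ = sec φ.
At 60°: h = 1.000, k = 2.000; principal scales a = 2.000, b = 1.000.
sin(ω/2) = (a − b)/(a + b) = 1.0000/3.000 = 0.3333, so ω = 2 arcsin(0.3333) ≈ 38.9°.

38.9°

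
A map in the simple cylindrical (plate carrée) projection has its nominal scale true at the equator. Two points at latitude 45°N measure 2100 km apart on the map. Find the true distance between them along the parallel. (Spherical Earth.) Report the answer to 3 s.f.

1480 km

In the plate carrée (x = Rλ, y = Rφ), meridians are true-scale (h = 1) and parallels are stretched by k = sec φ.
Along the parallel at 45°, map distances are exaggerated by k = sec 45° = 1.414.
True distance = 2100 / 1.414 = 2100 × cos 45° ≈ 1480 km.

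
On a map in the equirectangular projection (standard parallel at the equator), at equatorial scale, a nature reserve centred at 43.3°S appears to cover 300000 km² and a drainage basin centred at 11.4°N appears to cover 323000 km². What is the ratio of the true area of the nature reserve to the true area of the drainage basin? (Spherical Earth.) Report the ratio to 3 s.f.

0.690

Plate carrée has h = 1 and k = sec φ, giving areal scale sec φ; true area = (apparent area) · cos φ.
True area of nature reserve: 300000 × cos(43.3°) = 300000 × 0.7278 = 218300 km².
True area of drainage basin: 323000 × cos(11.4°) = 323000 × 0.9803 = 316600 km².
Ratio = 218300 / 316600 ≈ 0.690.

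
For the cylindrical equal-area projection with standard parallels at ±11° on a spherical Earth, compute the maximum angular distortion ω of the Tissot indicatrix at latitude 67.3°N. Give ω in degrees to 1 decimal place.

For cylindrical equal-area with standard parallel φ₀, h = cos φ / cos φ₀ and k = cos φ₀ / cos φ, so h·k = 1.
At 67.3°: h = 0.3931, k = 2.544; principal scales a = 2.544, b = 0.3931.
sin(ω/2) = (a − b)/(a + b) = 2.151/2.937 = 0.7323, so ω = 2 arcsin(0.7323) ≈ 94.2°.

94.2°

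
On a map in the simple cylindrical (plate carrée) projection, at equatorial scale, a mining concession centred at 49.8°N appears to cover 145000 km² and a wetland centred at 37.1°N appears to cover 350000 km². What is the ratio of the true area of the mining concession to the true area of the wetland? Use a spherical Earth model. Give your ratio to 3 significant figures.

0.335

On the plate carrée, areal scale = h·k = 1 × sec φ, so true area = apparent × cos φ.
True area of mining concession: 145000 × cos(49.8°) = 145000 × 0.6455 = 93590 km².
True area of wetland: 350000 × cos(37.1°) = 350000 × 0.7976 = 279200 km².
Ratio = 93590 / 279200 ≈ 0.335.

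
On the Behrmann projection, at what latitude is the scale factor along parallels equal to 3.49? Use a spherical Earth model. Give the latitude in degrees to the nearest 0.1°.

Behrmann is a cylindrical equal-area projection with standard parallels at ±30°. A cylindrical equal-area projection with standard parallel φ₀ has meridian scale h = cos φ / cos φ₀ and parallel scale k = cos φ₀ / cos φ (so areas are preserved, h·k = 1).
k = cos φ₀ / cos φ = 3.49  ⇒  cos φ = cos 30° / 3.49 = 0.2481.
φ = arccos(0.2481) ≈ 75.6°.

75.6°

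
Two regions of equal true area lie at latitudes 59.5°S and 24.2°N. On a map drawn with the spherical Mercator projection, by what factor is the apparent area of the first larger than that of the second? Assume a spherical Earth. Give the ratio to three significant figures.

Mercator areal scale is sec²φ.
At 59.5°: sec²(59.5°) = 1/0.5075² = 3.882.
At 24.2°: sec²(24.2°) = 1/0.9121² = 1.202.
Ratio = 3.882/1.202 = cos²(24.2°)/cos²(59.5°) ≈ 3.23.

3.23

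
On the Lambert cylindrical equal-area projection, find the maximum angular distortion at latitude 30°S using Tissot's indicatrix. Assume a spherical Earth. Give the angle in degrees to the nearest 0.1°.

The Lambert cylindrical equal-area projection is the cylindrical equal-area projection with its standard parallel at the equator (φ₀ = 0). Cylindrical equal-area (φ₀ = 0°): h = cos φ / cos 0° along meridians, k = cos 0° / cos φ along parallels; h·k = 1.
At 30°: h = 0.8660, k = 1.155; principal scales a = 1.155, b = 0.8660.
sin(ω/2) = (a − b)/(a + b) = 0.2887/2.021 = 0.1429, so ω = 2 arcsin(0.1429) ≈ 16.4°.

16.4°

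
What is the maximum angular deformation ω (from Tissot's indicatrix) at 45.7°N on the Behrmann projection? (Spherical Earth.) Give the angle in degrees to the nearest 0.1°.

24.5°

Behrmann is a cylindrical equal-area projection with standard parallels at ±30°. For cylindrical equal-area with standard parallel φ₀, h = cos φ / cos φ₀ and k = cos φ₀ / cos φ, so h·k = 1.
At 45.7°: h = 0.8065, k = 1.240; principal scales a = 1.240, b = 0.8065.
sin(ω/2) = (a − b)/(a + b) = 0.4335/2.046 = 0.2118, so ω = 2 arcsin(0.2118) ≈ 24.5°.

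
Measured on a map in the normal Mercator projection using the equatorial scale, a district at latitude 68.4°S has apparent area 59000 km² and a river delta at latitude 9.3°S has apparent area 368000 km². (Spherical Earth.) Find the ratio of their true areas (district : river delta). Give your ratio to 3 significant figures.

0.0223

On Mercator the areal scale is sec²φ, so true area = apparent × cos²φ.
True area of district: 59000 × cos²(68.4°) = 59000 × 0.1355 = 7995 km².
True area of river delta: 368000 × cos²(9.3°) = 368000 × 0.9739 = 358400 km².
Ratio = 7995 / 358400 ≈ 0.0223.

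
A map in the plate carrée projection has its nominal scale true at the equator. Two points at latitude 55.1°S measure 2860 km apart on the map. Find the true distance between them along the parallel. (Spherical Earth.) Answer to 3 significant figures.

In the plate carrée (x = Rλ, y = Rφ), meridians are true-scale (h = 1) and parallels are stretched by k = sec φ.
Along the parallel at 55.1°, map distances are exaggerated by k = sec 55.1° = 1.748.
True distance = 2860 / 1.748 = 2860 × cos 55.1° ≈ 1640 km.

1640 km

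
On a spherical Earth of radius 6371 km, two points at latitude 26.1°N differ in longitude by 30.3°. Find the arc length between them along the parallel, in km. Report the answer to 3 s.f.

3030 km

Arc length along a parallel = R cos φ · Δλ (with Δλ in radians).
= 6371 × cos 26.1° × (30.3° × π/180) = 6371 × 0.8980 × 0.5288 ≈ 3030 km.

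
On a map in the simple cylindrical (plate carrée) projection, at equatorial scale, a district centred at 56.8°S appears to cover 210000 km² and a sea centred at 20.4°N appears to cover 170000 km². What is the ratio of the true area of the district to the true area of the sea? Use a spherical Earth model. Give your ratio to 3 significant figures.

Plate carrée has h = 1 and k = sec φ, giving areal scale sec φ; true area = (apparent area) · cos φ.
True area of district: 210000 × cos(56.8°) = 210000 × 0.5476 = 115000 km².
True area of sea: 170000 × cos(20.4°) = 170000 × 0.9373 = 159300 km².
Ratio = 115000 / 159300 ≈ 0.722.

0.722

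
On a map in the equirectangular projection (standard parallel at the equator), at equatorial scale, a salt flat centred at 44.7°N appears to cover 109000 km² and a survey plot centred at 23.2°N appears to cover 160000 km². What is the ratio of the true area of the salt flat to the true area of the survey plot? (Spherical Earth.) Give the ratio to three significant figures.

0.527

Plate carrée has h = 1 and k = sec φ, giving areal scale sec φ; true area = (apparent area) · cos φ.
True area of salt flat: 109000 × cos(44.7°) = 109000 × 0.7108 = 77480 km².
True area of survey plot: 160000 × cos(23.2°) = 160000 × 0.9191 = 147100 km².
Ratio = 77480 / 147100 ≈ 0.527.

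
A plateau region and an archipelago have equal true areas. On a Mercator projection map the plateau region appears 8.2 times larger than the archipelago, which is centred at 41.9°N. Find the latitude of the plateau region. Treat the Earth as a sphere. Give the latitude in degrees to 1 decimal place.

On Mercator, (apparent₁)/(apparent₂) = sec²φ₁ / sec²φ₂ when true areas are equal.
cos²φ₂ / cos²φ₁ = 8.2  ⇒  cos φ₁ = cos 41.9° / √8.2 = 0.7443/2.864 = 0.2599.
φ₁ = arccos(0.2599) ≈ 74.9°.

74.9°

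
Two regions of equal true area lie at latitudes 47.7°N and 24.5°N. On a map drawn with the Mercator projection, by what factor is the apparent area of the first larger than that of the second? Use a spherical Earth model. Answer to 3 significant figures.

1.83

Mercator is conformal with k = sec φ, so areal scale = k² = sec²φ.
At 47.7°: sec²(47.7°) = 1/0.6730² = 2.208.
At 24.5°: sec²(24.5°) = 1/0.9100² = 1.208.
Ratio = 2.208/1.208 = cos²(24.5°)/cos²(47.7°) ≈ 1.83.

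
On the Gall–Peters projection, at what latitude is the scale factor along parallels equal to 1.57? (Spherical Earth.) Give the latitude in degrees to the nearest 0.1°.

Gall–Peters is a cylindrical equal-area projection with standard parallels at ±45°. For cylindrical equal-area with standard parallel φ₀, h = cos φ / cos φ₀ and k = cos φ₀ / cos φ, so h·k = 1.
k = cos φ₀ / cos φ = 1.57  ⇒  cos φ = cos 45° / 1.57 = 0.4504.
φ = arccos(0.4504) ≈ 63.2°.

63.2°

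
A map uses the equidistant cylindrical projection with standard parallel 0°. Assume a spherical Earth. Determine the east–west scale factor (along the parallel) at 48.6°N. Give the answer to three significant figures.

In the plate carrée (x = Rλ, y = Rφ), meridians are true-scale (h = 1) and parallels are stretched by k = sec φ.
k = 1/cos 48.6° = 1/0.6613 = 1.512.

1.51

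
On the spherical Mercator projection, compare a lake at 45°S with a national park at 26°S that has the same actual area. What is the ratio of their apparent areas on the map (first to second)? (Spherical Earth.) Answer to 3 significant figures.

Mercator areal scale is sec²φ.
At 45°: sec²(45°) = 1/0.7071² = 2.000.
At 26°: sec²(26°) = 1/0.8988² = 1.238.
Ratio = 2.000/1.238 = cos²(26°)/cos²(45°) ≈ 1.62.

1.62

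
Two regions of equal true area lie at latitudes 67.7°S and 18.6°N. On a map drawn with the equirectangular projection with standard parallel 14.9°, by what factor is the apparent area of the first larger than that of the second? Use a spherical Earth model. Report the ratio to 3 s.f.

2.50

The equidistant cylindrical projection with φ₀ = 14.9° has h = 1 (meridians true) and k = cos φ₀ / cos φ along parallels.
Areal scale at 67.7°: h·k = 1.000 × 2.547 = 2.547.
Areal scale at 18.6°: h·k = 1.000 × 1.020 = 1.020.
Ratio = 2.547/1.020 ≈ 2.50.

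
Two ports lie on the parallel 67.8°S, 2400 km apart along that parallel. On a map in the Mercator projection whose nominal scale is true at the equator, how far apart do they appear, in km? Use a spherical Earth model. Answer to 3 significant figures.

6350 km

For Mercator, h = k = sec φ (a conformal cylindrical projection has a single point scale, 1/cos φ).
Along the parallel, k = sec 67.8° = 1/0.3778 = 2.647.
Map distance = 2400 × 2.647 ≈ 6350 km.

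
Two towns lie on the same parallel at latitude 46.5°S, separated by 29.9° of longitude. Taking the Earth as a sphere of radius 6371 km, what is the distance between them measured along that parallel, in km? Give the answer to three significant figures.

Arc length along a parallel = R cos φ · Δλ (with Δλ in radians).
= 6371 × cos 46.5° × (29.9° × π/180) = 6371 × 0.6884 × 0.5219 ≈ 2290 km.

2290 km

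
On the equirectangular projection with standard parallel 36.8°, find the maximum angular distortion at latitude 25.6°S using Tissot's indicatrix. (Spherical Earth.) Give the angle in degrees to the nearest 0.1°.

6.8°

With standard parallel φ₀ = 36.8°, the equirectangular projection gives x = Rλ cos φ₀, y = Rφ, so h = 1 and k = cos 36.8° / cos φ.
At 25.6°: h = 1.000, k = 0.8879; principal scales a = 1.000, b = 0.8879.
sin(ω/2) = (a − b)/(a + b) = 0.1121/1.888 = 0.05938, so ω = 2 arcsin(0.05938) ≈ 6.8°.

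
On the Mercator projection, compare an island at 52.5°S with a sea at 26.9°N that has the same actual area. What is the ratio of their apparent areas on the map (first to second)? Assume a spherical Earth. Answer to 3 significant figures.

On Mercator, area is exaggerated by sec²φ = 1/cos²φ.
At 52.5°: sec²(52.5°) = 1/0.6088² = 2.698.
At 26.9°: sec²(26.9°) = 1/0.8918² = 1.257.
Ratio = 2.698/1.257 = cos²(26.9°)/cos²(52.5°) ≈ 2.15.

2.15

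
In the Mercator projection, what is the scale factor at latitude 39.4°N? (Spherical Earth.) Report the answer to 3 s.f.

1.29

For Mercator, h = k = sec φ (a conformal cylindrical projection has a single point scale, 1/cos φ).
k = 1/cos 39.4° = 1/0.7727 = 1.294.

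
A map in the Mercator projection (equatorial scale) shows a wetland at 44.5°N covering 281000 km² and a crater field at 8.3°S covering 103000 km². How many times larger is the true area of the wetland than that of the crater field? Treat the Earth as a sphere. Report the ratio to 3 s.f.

On Mercator the areal scale is sec²φ, so true area = apparent × cos²φ.
True area of wetland: 281000 × cos²(44.5°) = 281000 × 0.5087 = 143000 km².
True area of crater field: 103000 × cos²(8.3°) = 103000 × 0.9792 = 100900 km².
Ratio = 143000 / 100900 ≈ 1.42.

1.42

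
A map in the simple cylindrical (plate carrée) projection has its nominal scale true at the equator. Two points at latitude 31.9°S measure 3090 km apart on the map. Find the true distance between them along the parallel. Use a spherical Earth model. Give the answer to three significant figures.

Plate carrée maps x = Rλ, y = Rφ. The meridian scale is h = 1 and the parallel scale is k = 1/cos φ = sec φ.
Along the parallel at 31.9°, map distances are exaggerated by k = sec 31.9° = 1.178.
True distance = 3090 / 1.178 = 3090 × cos 31.9° ≈ 2620 km.

2620 km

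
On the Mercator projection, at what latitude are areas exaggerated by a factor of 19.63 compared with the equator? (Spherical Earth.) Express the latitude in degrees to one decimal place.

Mercator areal scale is sec²φ.
sec²φ = 19.63  ⇒  cos²φ = 0.05094  ⇒  cos φ = 0.2257.
φ = arccos(0.2257) ≈ 77.0°.

77.0°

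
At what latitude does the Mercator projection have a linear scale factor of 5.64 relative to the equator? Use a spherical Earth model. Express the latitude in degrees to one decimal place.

79.8°

Mercator scale is k = sec φ = 1/cos φ.
1/cos φ = 5.64  ⇒  cos φ = 0.1773  ⇒  φ = arccos(0.1773) ≈ 79.8°.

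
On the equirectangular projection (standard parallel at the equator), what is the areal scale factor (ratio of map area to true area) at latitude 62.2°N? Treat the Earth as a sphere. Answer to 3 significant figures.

2.14

Plate carrée maps x = Rλ, y = Rφ. The meridian scale is h = 1 and the parallel scale is k = 1/cos φ = sec φ.
Areal scale = h·k = 1 × sec φ; at 62.2°, h = 1.000, k = 2.144, so h·k = 2.144.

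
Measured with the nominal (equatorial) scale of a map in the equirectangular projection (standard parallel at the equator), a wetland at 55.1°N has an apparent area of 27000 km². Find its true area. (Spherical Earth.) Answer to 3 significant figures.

For the equirectangular projection with φ₀ = 0 (plate carrée), h = 1 along meridians and k = sec φ along parallels.
Areal scale = h·k = 1 × sec φ; at 55.1°, h = 1.000, k = 1.748, so h·k = 1.748.
True area = apparent / (areal scale) = 27000 / 1.748 ≈ 15400 km².

15400 km²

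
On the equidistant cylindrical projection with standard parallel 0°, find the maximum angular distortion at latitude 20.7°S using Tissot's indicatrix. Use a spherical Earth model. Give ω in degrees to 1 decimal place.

For the equirectangular projection with φ₀ = 0 (plate carrée), h = 1 along meridians and k = sec φ along parallels.
At 20.7°: h = 1.000, k = 1.069; principal scales a = 1.069, b = 1.000.
sin(ω/2) = (a − b)/(a + b) = 0.06901/2.069 = 0.03335, so ω = 2 arcsin(0.03335) ≈ 3.8°.

3.8°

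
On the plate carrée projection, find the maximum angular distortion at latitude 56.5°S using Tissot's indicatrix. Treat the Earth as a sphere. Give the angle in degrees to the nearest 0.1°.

33.6°

For the equirectangular projection with φ₀ = 0 (plate carrée), h = 1 along meridians and k = sec φ along parallels.
At 56.5°: h = 1.000, k = 1.812; principal scales a = 1.812, b = 1.000.
sin(ω/2) = (a − b)/(a + b) = 0.8118/2.812 = 0.2887, so ω = 2 arcsin(0.2887) ≈ 33.6°.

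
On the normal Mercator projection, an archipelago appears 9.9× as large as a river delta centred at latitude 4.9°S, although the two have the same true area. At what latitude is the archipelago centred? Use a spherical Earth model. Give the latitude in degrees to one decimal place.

71.5°

Mercator areal scale is sec²φ, so apparent-area ratio = sec²φ₁ / sec²φ₂ = cos²φ₂ / cos²φ₁.
cos²φ₂ / cos²φ₁ = 9.9  ⇒  cos φ₁ = cos 4.9° / √9.9 = 0.9963/3.146 = 0.3167.
φ₁ = arccos(0.3167) ≈ 71.5°.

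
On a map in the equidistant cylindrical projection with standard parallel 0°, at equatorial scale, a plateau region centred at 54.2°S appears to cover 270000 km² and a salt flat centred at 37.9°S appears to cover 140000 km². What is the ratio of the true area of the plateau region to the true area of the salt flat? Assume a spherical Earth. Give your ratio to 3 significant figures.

1.43

On the plate carrée, areal scale = h·k = 1 × sec φ, so true area = apparent × cos φ.
True area of plateau region: 270000 × cos(54.2°) = 270000 × 0.5850 = 157900 km².
True area of salt flat: 140000 × cos(37.9°) = 140000 × 0.7891 = 110500 km².
Ratio = 157900 / 110500 ≈ 1.43.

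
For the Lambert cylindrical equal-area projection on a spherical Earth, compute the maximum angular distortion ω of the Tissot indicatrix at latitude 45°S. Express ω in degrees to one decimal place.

38.9°

The Lambert cylindrical equal-area projection is the cylindrical equal-area projection with its standard parallel at the equator (φ₀ = 0). Cylindrical equal-area (φ₀ = 0°): h = cos φ / cos 0° along meridians, k = cos 0° / cos φ along parallels; h·k = 1.
At 45°: h = 0.7071, k = 1.414; principal scales a = 1.414, b = 0.7071.
sin(ω/2) = (a − b)/(a + b) = 0.7071/2.121 = 0.3333, so ω = 2 arcsin(0.3333) ≈ 38.9°.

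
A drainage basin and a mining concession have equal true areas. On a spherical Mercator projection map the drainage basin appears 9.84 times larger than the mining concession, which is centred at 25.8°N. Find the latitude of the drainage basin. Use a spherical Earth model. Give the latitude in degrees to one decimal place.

73.3°

On Mercator, (apparent₁)/(apparent₂) = sec²φ₁ / sec²φ₂ when true areas are equal.
cos²φ₂ / cos²φ₁ = 9.84  ⇒  cos φ₁ = cos 25.8° / √9.84 = 0.9003/3.137 = 0.2870.
φ₁ = arccos(0.2870) ≈ 73.3°.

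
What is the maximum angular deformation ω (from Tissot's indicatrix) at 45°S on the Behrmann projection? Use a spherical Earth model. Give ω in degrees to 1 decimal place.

23.1°

Behrmann is a cylindrical equal-area projection with standard parallels at ±30°. A cylindrical equal-area projection with standard parallel φ₀ has meridian scale h = cos φ / cos φ₀ and parallel scale k = cos φ₀ / cos φ (so areas are preserved, h·k = 1).
At 45°: h = 0.8165, k = 1.225; principal scales a = 1.225, b = 0.8165.
sin(ω/2) = (a − b)/(a + b) = 0.4082/2.041 = 0.2000, so ω = 2 arcsin(0.2000) ≈ 23.1°.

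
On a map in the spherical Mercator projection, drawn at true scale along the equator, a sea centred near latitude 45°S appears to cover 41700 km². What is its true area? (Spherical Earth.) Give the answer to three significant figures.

The Mercator projection is conformal; its linear scale factor is the same in every direction and equals sec φ = 1/cos φ.
Areal scale = k² = sec²φ = 1/cos²(45°) = 1/0.7071² = 2.000.
True area = apparent / (areal scale) = 41700 / 2.000 ≈ 20900 km².

20900 km²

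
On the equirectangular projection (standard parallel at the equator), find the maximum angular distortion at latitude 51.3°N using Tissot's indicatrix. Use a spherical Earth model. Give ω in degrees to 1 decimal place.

For the equirectangular projection with φ₀ = 0 (plate carrée), h = 1 along meridians and k = sec φ along parallels.
At 51.3°: h = 1.000, k = 1.599; principal scales a = 1.599, b = 1.000.
sin(ω/2) = (a − b)/(a + b) = 0.5994/2.599 = 0.2306, so ω = 2 arcsin(0.2306) ≈ 26.7°.

26.7°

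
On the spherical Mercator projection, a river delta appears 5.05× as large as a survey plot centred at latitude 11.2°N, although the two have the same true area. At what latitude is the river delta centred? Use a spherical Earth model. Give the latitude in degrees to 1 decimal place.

On Mercator, (apparent₁)/(apparent₂) = sec²φ₁ / sec²φ₂ when true areas are equal.
cos²φ₂ / cos²φ₁ = 5.05  ⇒  cos φ₁ = cos 11.2° / √5.05 = 0.9810/2.247 = 0.4365.
φ₁ = arccos(0.4365) ≈ 64.1°.

64.1°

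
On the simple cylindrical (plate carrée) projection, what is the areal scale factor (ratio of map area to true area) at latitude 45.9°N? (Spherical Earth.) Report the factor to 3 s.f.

1.44

In the plate carrée (x = Rλ, y = Rφ), meridians are true-scale (h = 1) and parallels are stretched by k = sec φ.
Areal scale = h·k = 1 × sec φ; at 45.9°, h = 1.000, k = 1.437, so h·k = 1.437.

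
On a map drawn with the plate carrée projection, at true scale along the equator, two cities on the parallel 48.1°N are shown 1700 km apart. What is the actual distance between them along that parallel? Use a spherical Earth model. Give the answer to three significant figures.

Plate carrée maps x = Rλ, y = Rφ. The meridian scale is h = 1 and the parallel scale is k = 1/cos φ = sec φ.
Along the parallel at 48.1°, map distances are exaggerated by k = sec 48.1° = 1.497.
True distance = 1700 / 1.497 = 1700 × cos 48.1° ≈ 1140 km.

1140 km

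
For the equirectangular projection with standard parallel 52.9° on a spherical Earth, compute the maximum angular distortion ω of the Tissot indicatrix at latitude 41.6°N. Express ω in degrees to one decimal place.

12.3°

The equidistant cylindrical projection with φ₀ = 52.9° has h = 1 (meridians true) and k = cos φ₀ / cos φ along parallels.
At 41.6°: h = 1.000, k = 0.8066; principal scales a = 1.000, b = 0.8066.
sin(ω/2) = (a − b)/(a + b) = 0.1934/1.807 = 0.1070, so ω = 2 arcsin(0.1070) ≈ 12.3°.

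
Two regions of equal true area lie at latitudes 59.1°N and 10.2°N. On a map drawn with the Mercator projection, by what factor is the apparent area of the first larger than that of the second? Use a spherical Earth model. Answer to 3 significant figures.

Mercator areal scale is sec²φ.
At 59.1°: sec²(59.1°) = 1/0.5135² = 3.792.
At 10.2°: sec²(10.2°) = 1/0.9842² = 1.032.
Ratio = 3.792/1.032 = cos²(10.2°)/cos²(59.1°) ≈ 3.67.

3.67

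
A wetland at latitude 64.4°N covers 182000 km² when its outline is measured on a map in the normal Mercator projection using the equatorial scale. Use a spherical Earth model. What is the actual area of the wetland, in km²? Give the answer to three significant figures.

34000 km²

The Mercator projection is conformal; its linear scale factor is the same in every direction and equals sec φ = 1/cos φ.
Areal scale = k² = sec²φ = 1/cos²(64.4°) = 1/0.4321² = 5.356.
True area = apparent / (areal scale) = 182000 / 5.356 ≈ 34000 km².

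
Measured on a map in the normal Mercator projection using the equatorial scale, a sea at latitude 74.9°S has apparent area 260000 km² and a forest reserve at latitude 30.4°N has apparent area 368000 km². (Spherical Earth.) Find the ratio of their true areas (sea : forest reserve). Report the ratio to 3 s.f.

Mercator's areal exaggeration is sec²φ; hence true area = (apparent area) · cos²φ.
True area of sea: 260000 × cos²(74.9°) = 260000 × 0.06786 = 17640 km².
True area of forest reserve: 368000 × cos²(30.4°) = 368000 × 0.7439 = 273800 km².
Ratio = 17640 / 273800 ≈ 0.0645.

0.0645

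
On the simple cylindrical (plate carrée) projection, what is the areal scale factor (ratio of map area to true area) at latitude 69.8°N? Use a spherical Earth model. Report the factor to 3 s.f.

2.90

Plate carrée maps x = Rλ, y = Rφ. The meridian scale is h = 1 and the parallel scale is k = 1/cos φ = sec φ.
Areal scale = h·k = 1 × sec φ; at 69.8°, h = 1.000, k = 2.896, so h·k = 2.896.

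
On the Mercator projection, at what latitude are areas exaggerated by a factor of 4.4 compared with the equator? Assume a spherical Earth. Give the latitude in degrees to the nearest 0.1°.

61.5°

Mercator areal scale is sec²φ.
sec²φ = 4.4  ⇒  cos²φ = 0.2273  ⇒  cos φ = 0.4767.
φ = arccos(0.4767) ≈ 61.5°.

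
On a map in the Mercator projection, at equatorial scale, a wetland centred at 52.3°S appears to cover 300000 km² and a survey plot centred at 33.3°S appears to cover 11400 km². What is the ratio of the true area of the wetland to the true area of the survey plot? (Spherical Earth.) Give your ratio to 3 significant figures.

14.1

On Mercator the areal scale is sec²φ, so true area = apparent × cos²φ.
True area of wetland: 300000 × cos²(52.3°) = 300000 × 0.3740 = 112200 km².
True area of survey plot: 11400 × cos²(33.3°) = 11400 × 0.6986 = 7964 km².
Ratio = 112200 / 7964 ≈ 14.1.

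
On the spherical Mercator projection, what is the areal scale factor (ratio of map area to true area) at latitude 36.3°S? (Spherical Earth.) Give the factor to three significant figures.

Mercator is conformal, so the point scale is isotropic: h = k = sec φ = 1/cos φ.
Areal scale = k² = sec²φ = 1/cos²(36.3°) = 1/0.8059² = 1.540.

1.54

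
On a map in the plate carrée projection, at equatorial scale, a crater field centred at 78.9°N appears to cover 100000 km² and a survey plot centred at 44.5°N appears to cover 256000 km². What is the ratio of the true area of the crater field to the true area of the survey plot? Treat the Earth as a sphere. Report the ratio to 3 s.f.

0.105

On the plate carrée, areal scale = h·k = 1 × sec φ, so true area = apparent × cos φ.
True area of crater field: 100000 × cos(78.9°) = 100000 × 0.1925 = 19250 km².
True area of survey plot: 256000 × cos(44.5°) = 256000 × 0.7133 = 182600 km².
Ratio = 19250 / 182600 ≈ 0.105.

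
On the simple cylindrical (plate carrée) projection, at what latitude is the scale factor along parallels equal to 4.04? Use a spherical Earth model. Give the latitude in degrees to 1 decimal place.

75.7°

Plate carrée: h = 1, k = sec φ along parallels.
sec φ = 4.04  ⇒  cos φ = 0.2475  ⇒  φ ≈ 75.7°.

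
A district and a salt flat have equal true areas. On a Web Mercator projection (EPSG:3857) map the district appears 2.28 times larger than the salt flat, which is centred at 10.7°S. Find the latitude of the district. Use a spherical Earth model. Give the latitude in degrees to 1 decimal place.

49.4°

Mercator areal scale is sec²φ, so apparent-area ratio = sec²φ₁ / sec²φ₂ = cos²φ₂ / cos²φ₁.
cos²φ₂ / cos²φ₁ = 2.28  ⇒  cos φ₁ = cos 10.7° / √2.28 = 0.9826/1.510 = 0.6508.
φ₁ = arccos(0.6508) ≈ 49.4°.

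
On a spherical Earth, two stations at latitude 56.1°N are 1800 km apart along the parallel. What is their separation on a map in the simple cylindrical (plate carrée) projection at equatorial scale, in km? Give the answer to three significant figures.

3230 km

For the equirectangular projection with φ₀ = 0 (plate carrée), h = 1 along meridians and k = sec φ along parallels.
Along the parallel, k = sec 56.1° = 1/0.5577 = 1.793.
Map distance = 1800 × 1.793 ≈ 3230 km.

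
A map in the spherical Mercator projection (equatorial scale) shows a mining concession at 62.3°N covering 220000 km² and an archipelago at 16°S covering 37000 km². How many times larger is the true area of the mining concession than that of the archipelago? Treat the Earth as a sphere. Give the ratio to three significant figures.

Since Mercator area scale is 1/cos²φ, the true area equals the apparent area multiplied by cos²φ.
True area of mining concession: 220000 × cos²(62.3°) = 220000 × 0.2161 = 47540 km².
True area of archipelago: 37000 × cos²(16°) = 37000 × 0.9240 = 34190 km².
Ratio = 47540 / 34190 ≈ 1.39.

1.39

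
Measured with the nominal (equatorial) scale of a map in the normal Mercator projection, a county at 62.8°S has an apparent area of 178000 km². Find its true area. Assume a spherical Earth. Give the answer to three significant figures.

The Mercator projection is conformal; its linear scale factor is the same in every direction and equals sec φ = 1/cos φ.
Areal scale = k² = sec²φ = 1/cos²(62.8°) = 1/0.4571² = 4.786.
True area = apparent / (areal scale) = 178000 / 4.786 ≈ 37200 km².

37200 km²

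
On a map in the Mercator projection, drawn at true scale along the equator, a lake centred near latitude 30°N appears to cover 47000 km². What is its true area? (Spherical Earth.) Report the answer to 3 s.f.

35200 km²

Mercator is conformal, so the point scale is isotropic: h = k = sec φ = 1/cos φ.
Areal scale = k² = sec²φ = 1/cos²(30°) = 1/0.8660² = 1.333.
True area = apparent / (areal scale) = 47000 / 1.333 ≈ 35200 km².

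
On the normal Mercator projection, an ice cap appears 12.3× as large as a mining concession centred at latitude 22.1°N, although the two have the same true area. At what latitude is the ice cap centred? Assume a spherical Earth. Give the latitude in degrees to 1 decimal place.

For equal true areas on Mercator, apparent areas scale as sec²φ, so the ratio is cos²φ₂ / cos²φ₁.
cos²φ₂ / cos²φ₁ = 12.3  ⇒  cos φ₁ = cos 22.1° / √12.3 = 0.9265/3.507 = 0.2642.
φ₁ = arccos(0.2642) ≈ 74.7°.

74.7°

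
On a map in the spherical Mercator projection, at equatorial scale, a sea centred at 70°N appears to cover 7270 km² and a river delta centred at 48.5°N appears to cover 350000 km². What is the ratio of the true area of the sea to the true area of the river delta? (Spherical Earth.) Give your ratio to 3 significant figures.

0.00553

On Mercator the areal scale is sec²φ, so true area = apparent × cos²φ.
True area of sea: 7270 × cos²(70°) = 7270 × 0.1170 = 850.4 km².
True area of river delta: 350000 × cos²(48.5°) = 350000 × 0.4391 = 153700 km².
Ratio = 850.4 / 153700 ≈ 0.00553.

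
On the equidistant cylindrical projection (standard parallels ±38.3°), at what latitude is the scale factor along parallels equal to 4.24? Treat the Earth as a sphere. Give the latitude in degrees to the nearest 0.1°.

79.3°

In the equirectangular projection with standard parallel φ₀ = 38.3° (x = Rλ cos φ₀, y = Rφ), meridians are true-scale (h = 1) and the parallel scale is k = cos φ₀ / cos φ.
k = cos φ₀ / cos φ = 4.24  ⇒  cos φ = cos 38.3° / 4.24 = 0.1851.
φ = arccos(0.1851) ≈ 79.3°.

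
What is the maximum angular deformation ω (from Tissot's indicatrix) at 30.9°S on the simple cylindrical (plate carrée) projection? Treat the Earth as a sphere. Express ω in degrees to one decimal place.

8.8°

Plate carrée maps x = Rλ, y = Rφ. The meridian scale is h = 1 and the parallel scale is k = 1/cos φ = sec φ.
At 30.9°: h = 1.000, k = 1.165; principal scales a = 1.165, b = 1.000.
sin(ω/2) = (a − b)/(a + b) = 0.1654/2.165 = 0.07639, so ω = 2 arcsin(0.07639) ≈ 8.8°.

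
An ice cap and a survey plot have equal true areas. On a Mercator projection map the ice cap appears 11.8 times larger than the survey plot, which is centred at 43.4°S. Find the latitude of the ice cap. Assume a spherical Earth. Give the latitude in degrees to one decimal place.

On Mercator, (apparent₁)/(apparent₂) = sec²φ₁ / sec²φ₂ when true areas are equal.
cos²φ₂ / cos²φ₁ = 11.8  ⇒  cos φ₁ = cos 43.4° / √11.8 = 0.7266/3.435 = 0.2115.
φ₁ = arccos(0.2115) ≈ 77.8°.

77.8°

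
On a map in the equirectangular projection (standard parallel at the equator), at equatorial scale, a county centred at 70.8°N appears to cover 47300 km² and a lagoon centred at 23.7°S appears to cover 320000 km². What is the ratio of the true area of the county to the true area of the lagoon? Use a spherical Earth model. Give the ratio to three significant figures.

0.0531

On the plate carrée, areal scale = h·k = 1 × sec φ, so true area = apparent × cos φ.
True area of county: 47300 × cos(70.8°) = 47300 × 0.3289 = 15560 km².
True area of lagoon: 320000 × cos(23.7°) = 320000 × 0.9157 = 293000 km².
Ratio = 15560 / 293000 ≈ 0.0531.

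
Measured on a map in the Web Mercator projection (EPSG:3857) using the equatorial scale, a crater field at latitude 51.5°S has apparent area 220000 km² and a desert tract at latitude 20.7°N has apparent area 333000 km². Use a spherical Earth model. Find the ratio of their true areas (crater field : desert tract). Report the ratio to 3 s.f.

On Mercator the areal scale is sec²φ, so true area = apparent × cos²φ.
True area of crater field: 220000 × cos²(51.5°) = 220000 × 0.3875 = 85260 km².
True area of desert tract: 333000 × cos²(20.7°) = 333000 × 0.8751 = 291400 km².
Ratio = 85260 / 291400 ≈ 0.293.

0.293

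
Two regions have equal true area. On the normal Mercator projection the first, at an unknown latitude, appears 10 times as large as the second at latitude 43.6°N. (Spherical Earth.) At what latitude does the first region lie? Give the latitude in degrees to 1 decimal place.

On Mercator, (apparent₁)/(apparent₂) = sec²φ₁ / sec²φ₂ when true areas are equal.
cos²φ₂ / cos²φ₁ = 10  ⇒  cos φ₁ = cos 43.6° / √10 = 0.7242/3.162 = 0.2290.
φ₁ = arccos(0.2290) ≈ 76.8°.

76.8°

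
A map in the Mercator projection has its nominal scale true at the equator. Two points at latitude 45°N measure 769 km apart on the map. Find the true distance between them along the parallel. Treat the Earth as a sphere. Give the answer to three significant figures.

For Mercator, h = k = sec φ (a conformal cylindrical projection has a single point scale, 1/cos φ).
Along the parallel at 45°, map distances are exaggerated by k = sec 45° = 1.414.
True distance = 769 / 1.414 = 769 × cos 45° ≈ 544 km.

544 km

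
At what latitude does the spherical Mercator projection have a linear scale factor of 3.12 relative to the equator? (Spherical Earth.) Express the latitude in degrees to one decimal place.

Mercator scale is k = sec φ = 1/cos φ.
1/cos φ = 3.12  ⇒  cos φ = 0.3205  ⇒  φ = arccos(0.3205) ≈ 71.3°.

71.3°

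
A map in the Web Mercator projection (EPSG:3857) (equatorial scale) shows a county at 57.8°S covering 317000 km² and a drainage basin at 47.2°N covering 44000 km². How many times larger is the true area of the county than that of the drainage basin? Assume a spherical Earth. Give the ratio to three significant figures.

Since Mercator area scale is 1/cos²φ, the true area equals the apparent area multiplied by cos²φ.
True area of county: 317000 × cos²(57.8°) = 317000 × 0.2840 = 90010 km².
True area of drainage basin: 44000 × cos²(47.2°) = 44000 × 0.4616 = 20310 km².
Ratio = 90010 / 20310 ≈ 4.43.

4.43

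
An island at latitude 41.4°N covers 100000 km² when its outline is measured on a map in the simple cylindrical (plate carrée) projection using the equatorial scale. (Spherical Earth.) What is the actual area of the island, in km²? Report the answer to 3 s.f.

75000 km²

In the plate carrée (x = Rλ, y = Rφ), meridians are true-scale (h = 1) and parallels are stretched by k = sec φ.
Areal scale = h·k = 1 × sec φ; at 41.4°, h = 1.000, k = 1.333, so h·k = 1.333.
True area = apparent / (areal scale) = 100000 / 1.333 ≈ 75000 km².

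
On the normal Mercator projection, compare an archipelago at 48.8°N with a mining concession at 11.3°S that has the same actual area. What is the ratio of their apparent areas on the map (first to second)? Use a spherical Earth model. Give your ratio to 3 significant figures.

Mercator areal scale is sec²φ.
At 48.8°: sec²(48.8°) = 1/0.6587² = 2.305.
At 11.3°: sec²(11.3°) = 1/0.9806² = 1.040.
Ratio = 2.305/1.040 = cos²(11.3°)/cos²(48.8°) ≈ 2.22.

2.22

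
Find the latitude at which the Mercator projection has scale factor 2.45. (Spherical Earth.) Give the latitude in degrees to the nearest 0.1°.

Mercator scale is k = sec φ = 1/cos φ.
1/cos φ = 2.45  ⇒  cos φ = 0.4082  ⇒  φ = arccos(0.4082) ≈ 65.9°.

65.9°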